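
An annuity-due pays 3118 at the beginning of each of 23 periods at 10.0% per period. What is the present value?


PV_due = PMT * (1-(1+i)^(-n))/i * (1+i)
PV_immediate = 27697.875
PV_due = 27697.875 * 1.1
= 30467.6625


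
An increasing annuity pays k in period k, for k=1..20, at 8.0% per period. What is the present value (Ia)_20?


(Ia)_n = sum_{k=1}^{n} k * v^k, v = 1/(1+i)
v = 0.925926
Sum computed term by term:
(Ia)_20 = 78.9079


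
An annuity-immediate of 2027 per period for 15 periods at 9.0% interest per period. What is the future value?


FV = PMT * ((1+i)^n - 1) / i
= 2027 * ((1.09)^15 - 1) / 0.09
= 2027 * (3.642482 - 1) / 0.09
= 59514.5772


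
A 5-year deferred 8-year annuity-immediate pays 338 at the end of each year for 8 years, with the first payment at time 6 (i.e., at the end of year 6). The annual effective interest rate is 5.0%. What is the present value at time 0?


PV at time 5 of the 8-year annuity-immediate:
a_n = 338 * (1-(1+0.05)^(-8))/0.05 = 2184.5659
Discount back 5 years to time 0:
PV = 2184.5659 * (1+0.05)^(-5)
= 2184.5659 * 0.783526
= 1711.6646


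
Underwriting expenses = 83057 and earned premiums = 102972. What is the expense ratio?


Expense ratio = expenses / premiums
= 83057 / 102972
= 0.8066


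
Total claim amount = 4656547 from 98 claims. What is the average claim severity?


severity = total / number
= 4656547 / 98
= 47515.7857


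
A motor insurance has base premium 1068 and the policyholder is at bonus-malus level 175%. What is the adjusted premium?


adjusted = base * BM_level / 100
= 1068 * 175 / 100
= 1068 * 1.75
= 1869.0


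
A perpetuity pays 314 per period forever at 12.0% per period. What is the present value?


PV = PMT / i
= 314 / 0.12
= 2616.6667


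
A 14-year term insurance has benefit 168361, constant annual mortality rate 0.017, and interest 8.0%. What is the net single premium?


NSP = benefit * sum_{k=0}^{n-1} k_p_x * q * v^(k+1)
With constant q=0.017, v=0.925926
Sum = 0.128323
NSP = 168361 * 0.128323
= 21604.5974


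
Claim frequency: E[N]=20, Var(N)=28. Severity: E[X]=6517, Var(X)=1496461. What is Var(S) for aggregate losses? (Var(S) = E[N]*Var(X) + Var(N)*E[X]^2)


Var(S) = E[N]*Var(X) + Var(N)*E[X]^2
= 20*1496461 + 28*6517^2
= 29929220 + 1189196092
= 1.2191e+09


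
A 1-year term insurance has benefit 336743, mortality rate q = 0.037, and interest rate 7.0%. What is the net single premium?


NSP = benefit * q * v
v = 1/(1+i) = 0.934579
NSP = 336743 * 0.037 * 0.934579
= 11644.3841


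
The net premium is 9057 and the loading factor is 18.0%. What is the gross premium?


Gross = net * (1 + loading)
= 9057 * (1 + 0.18)
= 9057 * 1.18
= 10687.26


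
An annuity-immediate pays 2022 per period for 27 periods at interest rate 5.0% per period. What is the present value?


PV = PMT * (1 - (1+i)^(-n)) / i
= 2022 * (1 - (1+0.05)^(-27)) / 0.05
= 2022 * (1 - 0.267848) / 0.05
= 2022 * 14.643034
= 29608.214


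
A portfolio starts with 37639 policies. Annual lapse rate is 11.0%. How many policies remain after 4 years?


remaining = initial * (1 - lapse)^years
= 37639 * (1 - 0.11)^4
= 37639 * 0.627422
= 23615.5521


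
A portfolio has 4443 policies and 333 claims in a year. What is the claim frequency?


frequency = claims / policies
= 333 / 4443
= 0.0749


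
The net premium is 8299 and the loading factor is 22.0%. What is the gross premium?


Gross = net * (1 + loading)
= 8299 * (1 + 0.22)
= 8299 * 1.22
= 10124.78


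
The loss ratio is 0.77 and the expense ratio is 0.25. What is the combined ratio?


Combined ratio = loss ratio + expense ratio
= 0.77 + 0.25
= 1.02


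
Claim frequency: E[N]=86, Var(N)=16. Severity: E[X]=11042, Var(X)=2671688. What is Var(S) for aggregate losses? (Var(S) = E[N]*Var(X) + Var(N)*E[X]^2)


Var(S) = E[N]*Var(X) + Var(N)*E[X]^2
= 86*2671688 + 16*11042^2
= 229765168 + 1950812224
= 2.1806e+09


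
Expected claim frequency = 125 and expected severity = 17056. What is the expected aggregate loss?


E[S] = E[N] * E[X]
= 125 * 17056
= 2.1320e+06


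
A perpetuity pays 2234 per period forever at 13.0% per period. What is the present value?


PV = PMT / i
= 2234 / 0.13
= 17184.6154


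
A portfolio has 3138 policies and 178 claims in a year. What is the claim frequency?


frequency = claims / policies
= 178 / 3138
= 0.0567


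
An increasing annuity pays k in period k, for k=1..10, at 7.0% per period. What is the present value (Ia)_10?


(Ia)_n = sum_{k=1}^{n} k * v^k, v = 1/(1+i)
v = 0.934579
Sum computed term by term:
(Ia)_10 = 34.7391


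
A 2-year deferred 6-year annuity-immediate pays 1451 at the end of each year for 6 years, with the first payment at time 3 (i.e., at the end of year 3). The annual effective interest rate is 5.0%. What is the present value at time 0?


PV at time 2 of the 6-year annuity-immediate:
a_n = 1451 * (1-(1+0.05)^(-6))/0.05 = 7364.8292
Discount back 2 years to time 0:
PV = 7364.8292 * (1+0.05)^(-2)
= 7364.8292 * 0.907029
= 6680.1172


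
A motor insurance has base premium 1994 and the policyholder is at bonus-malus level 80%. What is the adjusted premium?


adjusted = base * BM_level / 100
= 1994 * 80 / 100
= 1994 * 0.8
= 1595.2


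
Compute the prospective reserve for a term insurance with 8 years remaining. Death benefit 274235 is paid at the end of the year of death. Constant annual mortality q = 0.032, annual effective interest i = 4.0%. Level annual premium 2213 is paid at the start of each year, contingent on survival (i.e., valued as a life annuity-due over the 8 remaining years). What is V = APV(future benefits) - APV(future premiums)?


v = 1/(1+i) = 0.961538
APV(future benefits) per unit = sum_{k=0}^{7} k_p_x * q * v^(k+1) = 0.194091
APV(future benefits) = 274235 * 0.194091 = 53226.5367
Life annuity-due factor ä_{x:8} = sum_{k=0}^{7} k_p_x * v^k = 6.307956
APV(future premiums) = 2213 * 6.307956 = 13959.5077
V = 53226.5367 - 13959.5077
= 39267.029


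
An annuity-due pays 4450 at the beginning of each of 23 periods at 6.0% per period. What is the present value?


PV_due = PMT * (1-(1+i)^(-n))/i * (1+i)
PV_immediate = 54750.0365
PV_due = 54750.0365 * 1.06
= 58035.0386


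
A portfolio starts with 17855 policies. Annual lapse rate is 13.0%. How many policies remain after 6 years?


remaining = initial * (1 - lapse)^years
= 17855 * (1 - 0.13)^6
= 17855 * 0.433626
= 7742.3958


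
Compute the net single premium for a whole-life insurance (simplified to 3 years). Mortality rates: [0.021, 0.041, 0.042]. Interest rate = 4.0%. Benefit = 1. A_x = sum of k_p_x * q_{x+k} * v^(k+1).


v = 0.961538
Year 0: k_p_x=1.0, q=0.021, term=0.020192
Year 1: k_p_x=0.979, q=0.041, term=0.037111
Year 2: k_p_x=0.938861, q=0.042, term=0.035055
A_x = 0.0924


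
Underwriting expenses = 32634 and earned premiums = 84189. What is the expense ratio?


Expense ratio = expenses / premiums
= 32634 / 84189
= 0.3876


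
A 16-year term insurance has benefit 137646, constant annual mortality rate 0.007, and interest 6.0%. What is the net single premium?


NSP = benefit * sum_{k=0}^{n-1} k_p_x * q * v^(k+1)
With constant q=0.007, v=0.943396
Sum = 0.067723
NSP = 137646 * 0.067723
= 9321.7357


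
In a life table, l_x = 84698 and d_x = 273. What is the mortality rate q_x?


q_x = d_x / l_x
= 273 / 84698
= 0.0032


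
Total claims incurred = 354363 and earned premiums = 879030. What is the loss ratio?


Loss ratio = claims / premiums
= 354363 / 879030
= 0.4031


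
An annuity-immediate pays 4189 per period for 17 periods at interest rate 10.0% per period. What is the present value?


PV = PMT * (1 - (1+i)^(-n)) / i
= 4189 * (1 - (1+0.1)^(-17)) / 0.1
= 4189 * (1 - 0.197845) / 0.1
= 4189 * 8.021553
= 33602.2868


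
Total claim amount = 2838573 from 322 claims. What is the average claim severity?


severity = total / number
= 2838573 / 322
= 8815.4441


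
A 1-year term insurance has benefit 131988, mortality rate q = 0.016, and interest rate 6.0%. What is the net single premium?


NSP = benefit * q * v
v = 1/(1+i) = 0.943396
NSP = 131988 * 0.016 * 0.943396
= 1992.2717


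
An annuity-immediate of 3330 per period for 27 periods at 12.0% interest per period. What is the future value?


FV = PMT * ((1+i)^n - 1) / i
= 3330 * ((1.12)^27 - 1) / 0.12
= 3330 * (21.324881 - 1) / 0.12
= 564015.442


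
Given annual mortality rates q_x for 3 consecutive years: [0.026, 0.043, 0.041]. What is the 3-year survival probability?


p_k = 1 - q_k for each year
Survival = product of (1 - q_k)
= 0.974 * 0.957 * 0.959
= 0.8939


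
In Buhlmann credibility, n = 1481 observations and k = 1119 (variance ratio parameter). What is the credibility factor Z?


Z = n / (n + k)
= 1481 / (1481 + 1119)
= 1481 / 2600
= 0.5696


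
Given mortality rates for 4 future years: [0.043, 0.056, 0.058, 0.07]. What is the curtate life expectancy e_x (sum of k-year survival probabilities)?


e_x = sum_{k=1}^{n} k_p_x
k_p_x values:
  1_p_x = 0.957
  2_p_x = 0.903408
  3_p_x = 0.85101
  4_p_x = 0.79144
e_x = 3.5029


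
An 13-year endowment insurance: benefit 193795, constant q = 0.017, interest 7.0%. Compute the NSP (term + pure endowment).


Term component = 25293.8321
Pure endowment = 13_p_x * v^13 * benefit = 0.800195 * 0.414964 * 193795 = 64350.0946
NSP = 89643.9267


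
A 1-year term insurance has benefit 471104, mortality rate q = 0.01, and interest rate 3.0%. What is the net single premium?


NSP = benefit * q * v
v = 1/(1+i) = 0.970874
NSP = 471104 * 0.01 * 0.970874
= 4573.8252


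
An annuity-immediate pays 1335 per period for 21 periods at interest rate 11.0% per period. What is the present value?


PV = PMT * (1 - (1+i)^(-n)) / i
= 1335 * (1 - (1+0.11)^(-21)) / 0.11
= 1335 * (1 - 0.111742) / 0.11
= 1335 * 8.07507
= 10780.219


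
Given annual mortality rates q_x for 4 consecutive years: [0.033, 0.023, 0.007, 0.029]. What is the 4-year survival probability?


p_k = 1 - q_k for each year
Survival = product of (1 - q_k)
= 0.967 * 0.977 * 0.993 * 0.971
= 0.9109


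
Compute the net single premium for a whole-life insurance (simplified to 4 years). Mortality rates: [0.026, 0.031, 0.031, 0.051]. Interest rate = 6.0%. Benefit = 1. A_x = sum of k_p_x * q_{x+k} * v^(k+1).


v = 0.943396
Year 0: k_p_x=1.0, q=0.026, term=0.024528
Year 1: k_p_x=0.974, q=0.031, term=0.026873
Year 2: k_p_x=0.943806, q=0.031, term=0.024566
Year 3: k_p_x=0.914548, q=0.051, term=0.036945
A_x = 0.1129


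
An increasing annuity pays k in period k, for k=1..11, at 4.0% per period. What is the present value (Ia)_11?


(Ia)_n = sum_{k=1}^{n} k * v^k, v = 1/(1+i)
v = 0.961538
Sum computed term by term:
(Ia)_11 = 49.1376


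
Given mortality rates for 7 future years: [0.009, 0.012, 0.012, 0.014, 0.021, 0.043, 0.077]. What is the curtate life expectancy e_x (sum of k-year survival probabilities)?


e_x = sum_{k=1}^{n} k_p_x
k_p_x values:
  1_p_x = 0.991
  2_p_x = 0.979108
  3_p_x = 0.967359
  4_p_x = 0.953816
  5_p_x = 0.933786
  6_p_x = 0.893633
  7_p_x = 0.824823
e_x = 6.5435


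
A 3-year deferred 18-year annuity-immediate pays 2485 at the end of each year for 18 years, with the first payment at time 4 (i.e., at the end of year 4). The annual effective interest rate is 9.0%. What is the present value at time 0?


PV at time 3 of the 18-year annuity-immediate:
a_n = 2485 * (1-(1+0.09)^(-18))/0.09 = 21757.7284
Discount back 3 years to time 0:
PV = 21757.7284 * (1+0.09)^(-3)
= 21757.7284 * 0.772183
= 16800.9584


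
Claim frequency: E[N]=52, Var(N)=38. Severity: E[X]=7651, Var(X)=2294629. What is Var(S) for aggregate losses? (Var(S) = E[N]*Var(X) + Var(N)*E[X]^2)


Var(S) = E[N]*Var(X) + Var(N)*E[X]^2
= 52*2294629 + 38*7651^2
= 119320708 + 2224436438
= 2.3438e+09


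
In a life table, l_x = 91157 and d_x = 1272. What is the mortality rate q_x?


q_x = d_x / l_x
= 1272 / 91157
= 0.014


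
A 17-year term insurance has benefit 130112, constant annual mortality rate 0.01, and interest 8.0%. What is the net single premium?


NSP = benefit * sum_{k=0}^{n-1} k_p_x * q * v^(k+1)
With constant q=0.01, v=0.925926
Sum = 0.085798
NSP = 130112 * 0.085798
= 11163.3006


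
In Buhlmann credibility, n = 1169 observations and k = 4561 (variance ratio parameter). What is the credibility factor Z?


Z = n / (n + k)
= 1169 / (1169 + 4561)
= 1169 / 5730
= 0.204


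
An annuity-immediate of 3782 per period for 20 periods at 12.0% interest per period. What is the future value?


FV = PMT * ((1+i)^n - 1) / i
= 3782 * ((1.12)^20 - 1) / 0.12
= 3782 * (9.646293 - 1) / 0.12
= 272502.3373


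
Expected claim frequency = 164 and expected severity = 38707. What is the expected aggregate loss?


E[S] = E[N] * E[X]
= 164 * 38707
= 6.3479e+06


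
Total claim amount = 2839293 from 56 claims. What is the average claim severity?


severity = total / number
= 2839293 / 56
= 50701.6607


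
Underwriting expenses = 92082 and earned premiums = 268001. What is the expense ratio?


Expense ratio = expenses / premiums
= 92082 / 268001
= 0.3436


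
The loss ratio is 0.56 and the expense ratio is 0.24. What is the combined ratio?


Combined ratio = loss ratio + expense ratio
= 0.56 + 0.24
= 0.8


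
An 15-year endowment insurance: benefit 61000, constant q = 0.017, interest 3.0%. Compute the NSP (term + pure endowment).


Term component = 11113.548
Pure endowment = 15_p_x * v^15 * benefit = 0.773219 * 0.641862 * 61000 = 30274.3085
NSP = 41387.8565


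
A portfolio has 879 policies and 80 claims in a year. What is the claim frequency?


frequency = claims / policies
= 80 / 879
= 0.091


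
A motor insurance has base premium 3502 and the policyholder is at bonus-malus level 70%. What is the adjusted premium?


adjusted = base * BM_level / 100
= 3502 * 70 / 100
= 3502 * 0.7
= 2451.4


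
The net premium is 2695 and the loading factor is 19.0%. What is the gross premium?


Gross = net * (1 + loading)
= 2695 * (1 + 0.19)
= 2695 * 1.19
= 3207.05


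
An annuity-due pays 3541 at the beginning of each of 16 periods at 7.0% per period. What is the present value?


PV_due = PMT * (1-(1+i)^(-n))/i * (1+i)
PV_immediate = 33450.5827
PV_due = 33450.5827 * 1.07
= 35792.1235


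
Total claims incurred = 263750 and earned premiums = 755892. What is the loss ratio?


Loss ratio = claims / premiums
= 263750 / 755892
= 0.3489


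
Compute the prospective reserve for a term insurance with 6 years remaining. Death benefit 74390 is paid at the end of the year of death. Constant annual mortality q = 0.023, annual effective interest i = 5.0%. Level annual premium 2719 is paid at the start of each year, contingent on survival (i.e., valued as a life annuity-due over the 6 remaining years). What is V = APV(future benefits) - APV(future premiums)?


v = 1/(1+i) = 0.952381
APV(future benefits) per unit = sum_{k=0}^{5} k_p_x * q * v^(k+1) = 0.110595
APV(future benefits) = 74390 * 0.110595 = 8227.1779
Life annuity-due factor ä_{x:6} = sum_{k=0}^{5} k_p_x * v^k = 5.048912
APV(future premiums) = 2719 * 5.048912 = 13727.9915
V = 8227.1779 - 13727.9915
= -5500.8136


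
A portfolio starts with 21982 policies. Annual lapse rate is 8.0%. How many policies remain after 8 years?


remaining = initial * (1 - lapse)^years
= 21982 * (1 - 0.08)^8
= 21982 * 0.513219
= 11281.5773


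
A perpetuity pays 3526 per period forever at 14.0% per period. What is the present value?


PV = PMT / i
= 3526 / 0.14
= 25185.7143


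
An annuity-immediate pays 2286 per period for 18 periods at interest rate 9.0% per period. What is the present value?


PV = PMT * (1 - (1+i)^(-n)) / i
= 2286 * (1 - (1+0.09)^(-18)) / 0.09
= 2286 * (1 - 0.211994) / 0.09
= 2286 * 8.755625
= 20015.359


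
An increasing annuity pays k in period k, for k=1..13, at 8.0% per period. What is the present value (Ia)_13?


(Ia)_n = sum_{k=1}^{n} k * v^k, v = 1/(1+i)
v = 0.925926
Sum computed term by term:
(Ia)_13 = 46.9501


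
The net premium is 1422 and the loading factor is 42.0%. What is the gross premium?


Gross = net * (1 + loading)
= 1422 * (1 + 0.42)
= 1422 * 1.42
= 2019.24


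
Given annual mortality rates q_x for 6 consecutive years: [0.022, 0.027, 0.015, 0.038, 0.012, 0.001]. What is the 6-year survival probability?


p_k = 1 - q_k for each year
Survival = product of (1 - q_k)
= 0.978 * 0.973 * 0.985 * 0.962 * 0.988 * 0.999
= 0.89


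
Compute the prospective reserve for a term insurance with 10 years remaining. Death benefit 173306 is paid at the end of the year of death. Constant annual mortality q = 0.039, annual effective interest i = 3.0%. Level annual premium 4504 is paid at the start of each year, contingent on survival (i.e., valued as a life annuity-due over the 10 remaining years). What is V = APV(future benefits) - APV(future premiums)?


v = 1/(1+i) = 0.970874
APV(future benefits) per unit = sum_{k=0}^{9} k_p_x * q * v^(k+1) = 0.282679
APV(future benefits) = 173306 * 0.282679 = 48990.0031
Life annuity-due factor ä_{x:10} = sum_{k=0}^{9} k_p_x * v^k = 7.46563
APV(future premiums) = 4504 * 7.46563 = 33625.1994
V = 48990.0031 - 33625.1994
= 15364.8037


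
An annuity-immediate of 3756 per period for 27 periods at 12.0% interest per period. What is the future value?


FV = PMT * ((1+i)^n - 1) / i
= 3756 * ((1.12)^27 - 1) / 0.12
= 3756 * (21.324881 - 1) / 0.12
= 636168.7688


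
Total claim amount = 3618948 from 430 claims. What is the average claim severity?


severity = total / number
= 3618948 / 430
= 8416.1581


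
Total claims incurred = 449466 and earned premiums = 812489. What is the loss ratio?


Loss ratio = claims / premiums
= 449466 / 812489
= 0.5532


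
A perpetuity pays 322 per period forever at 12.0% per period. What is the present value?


PV = PMT / i
= 322 / 0.12
= 2683.3333


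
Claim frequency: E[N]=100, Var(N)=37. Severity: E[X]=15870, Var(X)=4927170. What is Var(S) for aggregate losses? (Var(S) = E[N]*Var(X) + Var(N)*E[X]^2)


Var(S) = E[N]*Var(X) + Var(N)*E[X]^2
= 100*4927170 + 37*15870^2
= 492717000 + 9318705300
= 9.8114e+09


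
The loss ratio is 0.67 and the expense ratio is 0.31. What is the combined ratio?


Combined ratio = loss ratio + expense ratio
= 0.67 + 0.31
= 0.98


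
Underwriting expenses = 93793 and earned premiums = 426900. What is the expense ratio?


Expense ratio = expenses / premiums
= 93793 / 426900
= 0.2197


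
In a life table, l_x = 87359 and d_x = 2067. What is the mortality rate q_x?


q_x = d_x / l_x
= 2067 / 87359
= 0.0237


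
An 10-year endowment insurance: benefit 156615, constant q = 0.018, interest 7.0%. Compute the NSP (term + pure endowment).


Term component = 18454.8701
Pure endowment = 10_p_x * v^10 * benefit = 0.833902 * 0.508349 * 156615 = 66391.1904
NSP = 84846.0606


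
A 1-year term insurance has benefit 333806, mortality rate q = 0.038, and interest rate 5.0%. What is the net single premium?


NSP = benefit * q * v
v = 1/(1+i) = 0.952381
NSP = 333806 * 0.038 * 0.952381
= 12080.5981


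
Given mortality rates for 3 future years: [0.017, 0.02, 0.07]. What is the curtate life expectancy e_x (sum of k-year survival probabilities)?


e_x = sum_{k=1}^{n} k_p_x
k_p_x values:
  1_p_x = 0.983
  2_p_x = 0.96334
  3_p_x = 0.895906
e_x = 2.8422


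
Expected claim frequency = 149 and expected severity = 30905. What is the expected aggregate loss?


E[S] = E[N] * E[X]
= 149 * 30905
= 4.6048e+06


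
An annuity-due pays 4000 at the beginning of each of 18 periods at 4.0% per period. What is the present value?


PV_due = PMT * (1-(1+i)^(-n))/i * (1+i)
PV_immediate = 50637.1879
PV_due = 50637.1879 * 1.04
= 52662.6754


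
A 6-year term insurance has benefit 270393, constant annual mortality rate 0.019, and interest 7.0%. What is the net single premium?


NSP = benefit * sum_{k=0}^{n-1} k_p_x * q * v^(k+1)
With constant q=0.019, v=0.934579
Sum = 0.086696
NSP = 270393 * 0.086696
= 23442.0116


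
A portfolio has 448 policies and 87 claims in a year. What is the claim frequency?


frequency = claims / policies
= 87 / 448
= 0.1942


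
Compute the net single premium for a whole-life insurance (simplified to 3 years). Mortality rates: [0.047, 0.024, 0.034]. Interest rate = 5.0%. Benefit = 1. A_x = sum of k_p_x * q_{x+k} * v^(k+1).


v = 0.952381
Year 0: k_p_x=1.0, q=0.047, term=0.044762
Year 1: k_p_x=0.953, q=0.024, term=0.020746
Year 2: k_p_x=0.930128, q=0.034, term=0.027318
A_x = 0.0928


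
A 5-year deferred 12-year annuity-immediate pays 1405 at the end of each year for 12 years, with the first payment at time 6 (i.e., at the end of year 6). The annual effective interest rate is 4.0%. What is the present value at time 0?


PV at time 5 of the 12-year annuity-immediate:
a_n = 1405 * (1-(1+0.04)^(-12))/0.04 = 13186.0286
Discount back 5 years to time 0:
PV = 13186.0286 * (1+0.04)^(-5)
= 13186.0286 * 0.821927
= 10837.9544


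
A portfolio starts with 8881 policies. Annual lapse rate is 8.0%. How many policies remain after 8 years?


remaining = initial * (1 - lapse)^years
= 8881 * (1 - 0.08)^8
= 8881 * 0.513219
= 4557.8968


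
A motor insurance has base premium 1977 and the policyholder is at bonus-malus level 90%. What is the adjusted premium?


adjusted = base * BM_level / 100
= 1977 * 90 / 100
= 1977 * 0.9
= 1779.3


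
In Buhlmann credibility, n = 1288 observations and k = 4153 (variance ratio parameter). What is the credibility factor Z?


Z = n / (n + k)
= 1288 / (1288 + 4153)
= 1288 / 5441
= 0.2367


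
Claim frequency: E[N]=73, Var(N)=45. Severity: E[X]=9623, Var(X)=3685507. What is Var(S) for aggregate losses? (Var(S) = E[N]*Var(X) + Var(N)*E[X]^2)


Var(S) = E[N]*Var(X) + Var(N)*E[X]^2
= 73*3685507 + 45*9623^2
= 269042011 + 4167095805
= 4.4361e+09


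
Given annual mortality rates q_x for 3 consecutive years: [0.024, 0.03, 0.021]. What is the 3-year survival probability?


p_k = 1 - q_k for each year
Survival = product of (1 - q_k)
= 0.976 * 0.97 * 0.979
= 0.9268


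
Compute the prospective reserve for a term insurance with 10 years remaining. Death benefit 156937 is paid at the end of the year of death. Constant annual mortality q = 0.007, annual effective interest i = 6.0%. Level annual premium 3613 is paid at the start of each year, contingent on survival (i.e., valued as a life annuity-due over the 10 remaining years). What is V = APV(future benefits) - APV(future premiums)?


v = 1/(1+i) = 0.943396
APV(future benefits) per unit = sum_{k=0}^{9} k_p_x * q * v^(k+1) = 0.050095
APV(future benefits) = 156937 * 0.050095 = 7861.8178
Life annuity-due factor ä_{x:10} = sum_{k=0}^{9} k_p_x * v^k = 7.585871
APV(future premiums) = 3613 * 7.585871 = 27407.7521
V = 7861.8178 - 27407.7521
= -19545.9342


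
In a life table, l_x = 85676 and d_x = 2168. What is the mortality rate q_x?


q_x = d_x / l_x
= 2168 / 85676
= 0.0253


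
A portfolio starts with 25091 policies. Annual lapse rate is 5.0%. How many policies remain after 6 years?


remaining = initial * (1 - lapse)^years
= 25091 * (1 - 0.05)^6
= 25091 * 0.735092
= 18444.1906


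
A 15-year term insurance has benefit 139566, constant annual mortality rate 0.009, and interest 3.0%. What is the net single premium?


NSP = benefit * sum_{k=0}^{n-1} k_p_x * q * v^(k+1)
With constant q=0.009, v=0.970874
Sum = 0.101432
NSP = 139566 * 0.101432
= 14156.4256


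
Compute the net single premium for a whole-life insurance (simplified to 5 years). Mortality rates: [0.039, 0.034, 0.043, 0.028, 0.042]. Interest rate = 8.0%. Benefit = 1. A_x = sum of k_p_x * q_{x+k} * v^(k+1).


v = 0.925926
Year 0: k_p_x=1.0, q=0.039, term=0.036111
Year 1: k_p_x=0.961, q=0.034, term=0.028013
Year 2: k_p_x=0.928326, q=0.043, term=0.031688
Year 3: k_p_x=0.888408, q=0.028, term=0.018284
Year 4: k_p_x=0.863533, q=0.042, term=0.024684
A_x = 0.1388


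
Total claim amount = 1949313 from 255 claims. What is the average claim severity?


severity = total / number
= 1949313 / 255
= 7644.3647


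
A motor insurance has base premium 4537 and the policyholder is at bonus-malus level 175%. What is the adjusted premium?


adjusted = base * BM_level / 100
= 4537 * 175 / 100
= 4537 * 1.75
= 7939.75


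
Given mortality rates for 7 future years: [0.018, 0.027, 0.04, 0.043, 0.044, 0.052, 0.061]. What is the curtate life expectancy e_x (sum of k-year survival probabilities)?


e_x = sum_{k=1}^{n} k_p_x
k_p_x values:
  1_p_x = 0.982
  2_p_x = 0.955486
  3_p_x = 0.917267
  4_p_x = 0.877824
  5_p_x = 0.8392
  6_p_x = 0.795561
  7_p_x = 0.747032
e_x = 6.1144


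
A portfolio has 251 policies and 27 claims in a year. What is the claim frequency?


frequency = claims / policies
= 27 / 251
= 0.1076


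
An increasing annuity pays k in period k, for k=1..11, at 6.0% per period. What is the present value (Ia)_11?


(Ia)_n = sum_{k=1}^{n} k * v^k, v = 1/(1+i)
v = 0.943396
Sum computed term by term:
(Ia)_11 = 42.7571


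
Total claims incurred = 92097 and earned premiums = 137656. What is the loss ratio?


Loss ratio = claims / premiums
= 92097 / 137656
= 0.669


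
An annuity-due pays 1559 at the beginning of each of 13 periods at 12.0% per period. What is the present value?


PV_due = PMT * (1-(1+i)^(-n))/i * (1+i)
PV_immediate = 10014.312
PV_due = 10014.312 * 1.12
= 11216.0294


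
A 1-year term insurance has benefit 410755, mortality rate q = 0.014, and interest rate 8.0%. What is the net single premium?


NSP = benefit * q * v
v = 1/(1+i) = 0.925926
NSP = 410755 * 0.014 * 0.925926
= 5324.6019


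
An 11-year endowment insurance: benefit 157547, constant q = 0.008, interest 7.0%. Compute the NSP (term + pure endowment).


Term component = 9130.9805
Pure endowment = 11_p_x * v^11 * benefit = 0.915437 * 0.475093 * 157547 = 68519.9405
NSP = 77650.9209


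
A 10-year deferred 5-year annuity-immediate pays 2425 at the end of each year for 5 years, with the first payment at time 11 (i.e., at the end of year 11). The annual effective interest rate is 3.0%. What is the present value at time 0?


PV at time 10 of the 5-year annuity-immediate:
a_n = 2425 * (1-(1+0.03)^(-5))/0.03 = 11105.7899
Discount back 10 years to time 0:
PV = 11105.7899 * (1+0.03)^(-10)
= 11105.7899 * 0.744094
= 8263.7507


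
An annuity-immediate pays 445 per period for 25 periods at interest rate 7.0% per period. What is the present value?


PV = PMT * (1 - (1+i)^(-n)) / i
= 445 * (1 - (1+0.07)^(-25)) / 0.07
= 445 * (1 - 0.184249) / 0.07
= 445 * 11.653583
= 5185.8445


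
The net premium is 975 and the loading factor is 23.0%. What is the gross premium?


Gross = net * (1 + loading)
= 975 * (1 + 0.23)
= 975 * 1.23
= 1199.25


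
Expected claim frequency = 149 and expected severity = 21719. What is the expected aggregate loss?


E[S] = E[N] * E[X]
= 149 * 21719
= 3.2361e+06


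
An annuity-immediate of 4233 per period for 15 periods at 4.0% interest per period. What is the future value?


FV = PMT * ((1+i)^n - 1) / i
= 4233 * ((1.04)^15 - 1) / 0.04
= 4233 * (1.800944 - 1) / 0.04
= 84759.8465


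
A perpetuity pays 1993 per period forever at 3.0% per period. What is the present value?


PV = PMT / i
= 1993 / 0.03
= 66433.3333


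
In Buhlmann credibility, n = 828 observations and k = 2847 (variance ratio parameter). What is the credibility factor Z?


Z = n / (n + k)
= 828 / (828 + 2847)
= 828 / 3675
= 0.2253


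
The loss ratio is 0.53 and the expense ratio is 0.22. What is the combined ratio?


Combined ratio = loss ratio + expense ratio
= 0.53 + 0.22
= 0.75


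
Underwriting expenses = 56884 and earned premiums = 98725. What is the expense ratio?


Expense ratio = expenses / premiums
= 56884 / 98725
= 0.5762


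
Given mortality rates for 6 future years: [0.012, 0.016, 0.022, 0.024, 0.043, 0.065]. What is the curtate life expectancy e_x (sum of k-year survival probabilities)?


e_x = sum_{k=1}^{n} k_p_x
k_p_x values:
  1_p_x = 0.988
  2_p_x = 0.972192
  3_p_x = 0.950804
  4_p_x = 0.927984
  5_p_x = 0.888081
  6_p_x = 0.830356
e_x = 5.5574


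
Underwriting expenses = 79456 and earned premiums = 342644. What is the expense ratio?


Expense ratio = expenses / premiums
= 79456 / 342644
= 0.2319


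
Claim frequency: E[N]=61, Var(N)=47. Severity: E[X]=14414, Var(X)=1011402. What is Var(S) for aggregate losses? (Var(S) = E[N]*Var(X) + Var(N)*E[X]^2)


Var(S) = E[N]*Var(X) + Var(N)*E[X]^2
= 61*1011402 + 47*14414^2
= 61695522 + 9764879612
= 9.8266e+09


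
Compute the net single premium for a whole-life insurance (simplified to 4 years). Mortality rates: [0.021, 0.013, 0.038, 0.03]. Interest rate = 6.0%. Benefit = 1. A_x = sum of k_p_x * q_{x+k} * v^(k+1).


v = 0.943396
Year 0: k_p_x=1.0, q=0.021, term=0.019811
Year 1: k_p_x=0.979, q=0.013, term=0.011327
Year 2: k_p_x=0.966273, q=0.038, term=0.030829
Year 3: k_p_x=0.929555, q=0.03, term=0.022089
A_x = 0.0841


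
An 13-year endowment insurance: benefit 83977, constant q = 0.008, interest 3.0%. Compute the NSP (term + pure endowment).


Term component = 6834.2434
Pure endowment = 13_p_x * v^13 * benefit = 0.900848 * 0.680951 * 83977 = 51514.3439
NSP = 58348.5873


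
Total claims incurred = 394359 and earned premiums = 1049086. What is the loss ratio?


Loss ratio = claims / premiums
= 394359 / 1049086
= 0.3759


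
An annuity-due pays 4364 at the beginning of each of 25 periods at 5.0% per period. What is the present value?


PV_due = PMT * (1-(1+i)^(-n))/i * (1+i)
PV_immediate = 61505.9741
PV_due = 61505.9741 * 1.05
= 64581.2728


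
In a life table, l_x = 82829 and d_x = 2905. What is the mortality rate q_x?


q_x = d_x / l_x
= 2905 / 82829
= 0.0351


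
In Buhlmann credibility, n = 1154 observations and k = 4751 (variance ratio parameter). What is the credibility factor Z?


Z = n / (n + k)
= 1154 / (1154 + 4751)
= 1154 / 5905
= 0.1954


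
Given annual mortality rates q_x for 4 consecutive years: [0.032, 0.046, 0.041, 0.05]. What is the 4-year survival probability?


p_k = 1 - q_k for each year
Survival = product of (1 - q_k)
= 0.968 * 0.954 * 0.959 * 0.95
= 0.8413


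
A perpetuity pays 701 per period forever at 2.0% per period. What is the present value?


PV = PMT / i
= 701 / 0.02
= 35050.0


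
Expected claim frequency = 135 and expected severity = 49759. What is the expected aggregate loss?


E[S] = E[N] * E[X]
= 135 * 49759
= 6.7175e+06


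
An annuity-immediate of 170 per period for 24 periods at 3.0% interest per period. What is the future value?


FV = PMT * ((1+i)^n - 1) / i
= 170 * ((1.03)^24 - 1) / 0.03
= 170 * (2.032794 - 1) / 0.03
= 5852.4999


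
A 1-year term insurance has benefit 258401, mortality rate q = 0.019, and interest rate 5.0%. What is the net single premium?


NSP = benefit * q * v
v = 1/(1+i) = 0.952381
NSP = 258401 * 0.019 * 0.952381
= 4675.8276


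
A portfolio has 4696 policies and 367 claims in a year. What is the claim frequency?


frequency = claims / policies
= 367 / 4696
= 0.0782


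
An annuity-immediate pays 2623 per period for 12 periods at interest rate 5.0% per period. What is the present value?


PV = PMT * (1 - (1+i)^(-n)) / i
= 2623 * (1 - (1+0.05)^(-12)) / 0.05
= 2623 * (1 - 0.556837) / 0.05
= 2623 * 8.863252
= 23248.309


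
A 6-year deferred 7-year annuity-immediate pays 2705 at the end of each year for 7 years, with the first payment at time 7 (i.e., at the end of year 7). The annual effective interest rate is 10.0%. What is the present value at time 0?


PV at time 6 of the 7-year annuity-immediate:
a_n = 2705 * (1-(1+0.1)^(-7))/0.1 = 13169.0729
Discount back 6 years to time 0:
PV = 13169.0729 * (1+0.1)^(-6)
= 13169.0729 * 0.564474
= 7433.5983


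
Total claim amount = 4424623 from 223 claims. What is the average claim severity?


severity = total / number
= 4424623 / 223
= 19841.3587


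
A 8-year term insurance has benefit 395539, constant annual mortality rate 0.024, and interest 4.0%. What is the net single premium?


NSP = benefit * sum_{k=0}^{n-1} k_p_x * q * v^(k+1)
With constant q=0.024, v=0.961538
Sum = 0.149388
NSP = 395539 * 0.149388
= 59088.5954


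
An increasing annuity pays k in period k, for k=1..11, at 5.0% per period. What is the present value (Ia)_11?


(Ia)_n = sum_{k=1}^{n} k * v^k, v = 1/(1+i)
v = 0.952381
Sum computed term by term:
(Ia)_11 = 45.8053


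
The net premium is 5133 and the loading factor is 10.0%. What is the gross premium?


Gross = net * (1 + loading)
= 5133 * (1 + 0.1)
= 5133 * 1.1
= 5646.3


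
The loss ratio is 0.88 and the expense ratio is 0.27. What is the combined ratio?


Combined ratio = loss ratio + expense ratio
= 0.88 + 0.27
= 1.15


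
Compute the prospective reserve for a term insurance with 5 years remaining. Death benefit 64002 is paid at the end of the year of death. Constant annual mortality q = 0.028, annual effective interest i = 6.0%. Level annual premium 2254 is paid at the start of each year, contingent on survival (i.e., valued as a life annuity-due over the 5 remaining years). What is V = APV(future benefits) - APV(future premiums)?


v = 1/(1+i) = 0.943396
APV(future benefits) per unit = sum_{k=0}^{4} k_p_x * q * v^(k+1) = 0.111892
APV(future benefits) = 64002 * 0.111892 = 7161.325
Life annuity-due factor ä_{x:5} = sum_{k=0}^{4} k_p_x * v^k = 4.235919
APV(future premiums) = 2254 * 4.235919 = 9547.762
V = 7161.325 - 9547.762
= -2386.437


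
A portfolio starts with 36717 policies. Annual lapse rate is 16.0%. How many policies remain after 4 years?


remaining = initial * (1 - lapse)^years
= 36717 * (1 - 0.16)^4
= 36717 * 0.497871
= 18280.3427


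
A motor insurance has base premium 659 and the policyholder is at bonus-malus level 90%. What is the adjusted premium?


adjusted = base * BM_level / 100
= 659 * 90 / 100
= 659 * 0.9
= 593.1


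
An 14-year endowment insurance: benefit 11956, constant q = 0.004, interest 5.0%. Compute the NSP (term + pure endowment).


Term component = 462.7345
Pure endowment = 14_p_x * v^14 * benefit = 0.945433 * 0.505068 * 11956 = 5709.0843
NSP = 6171.8188


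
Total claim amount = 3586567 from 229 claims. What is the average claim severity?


severity = total / number
= 3586567 / 229
= 15661.8646


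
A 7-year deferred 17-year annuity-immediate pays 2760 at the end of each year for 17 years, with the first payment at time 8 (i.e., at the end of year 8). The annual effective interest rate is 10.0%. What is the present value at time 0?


PV at time 7 of the 17-year annuity-immediate:
a_n = 2760 * (1-(1+0.1)^(-17))/0.1 = 22139.4871
Discount back 7 years to time 0:
PV = 22139.4871 * (1+0.1)^(-7)
= 22139.4871 * 0.513158
= 11361.0576


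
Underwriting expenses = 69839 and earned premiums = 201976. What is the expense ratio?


Expense ratio = expenses / premiums
= 69839 / 201976
= 0.3458


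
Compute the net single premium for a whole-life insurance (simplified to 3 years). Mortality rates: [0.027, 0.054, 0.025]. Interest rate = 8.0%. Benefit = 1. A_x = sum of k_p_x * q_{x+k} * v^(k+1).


v = 0.925926
Year 0: k_p_x=1.0, q=0.027, term=0.025
Year 1: k_p_x=0.973, q=0.054, term=0.045046
Year 2: k_p_x=0.920458, q=0.025, term=0.018267
A_x = 0.0883


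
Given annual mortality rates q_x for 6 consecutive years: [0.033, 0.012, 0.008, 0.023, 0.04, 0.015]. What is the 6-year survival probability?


p_k = 1 - q_k for each year
Survival = product of (1 - q_k)
= 0.967 * 0.988 * 0.992 * 0.977 * 0.96 * 0.985
= 0.8756


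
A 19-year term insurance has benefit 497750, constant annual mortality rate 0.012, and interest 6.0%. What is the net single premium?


NSP = benefit * sum_{k=0}^{n-1} k_p_x * q * v^(k+1)
With constant q=0.012, v=0.943396
Sum = 0.122872
NSP = 497750 * 0.122872
= 61159.6368


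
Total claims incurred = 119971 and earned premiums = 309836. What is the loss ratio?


Loss ratio = claims / premiums
= 119971 / 309836
= 0.3872


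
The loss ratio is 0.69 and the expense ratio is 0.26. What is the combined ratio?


Combined ratio = loss ratio + expense ratio
= 0.69 + 0.26
= 0.95


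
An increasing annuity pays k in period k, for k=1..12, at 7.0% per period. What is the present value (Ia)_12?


(Ia)_n = sum_{k=1}^{n} k * v^k, v = 1/(1+i)
v = 0.934579
Sum computed term by term:
(Ia)_12 = 45.2933


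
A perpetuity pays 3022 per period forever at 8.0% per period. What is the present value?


PV = PMT / i
= 3022 / 0.08
= 37775.0


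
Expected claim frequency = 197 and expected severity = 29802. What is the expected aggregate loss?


E[S] = E[N] * E[X]
= 197 * 29802
= 5.8710e+06


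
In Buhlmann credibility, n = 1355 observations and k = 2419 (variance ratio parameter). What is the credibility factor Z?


Z = n / (n + k)
= 1355 / (1355 + 2419)
= 1355 / 3774
= 0.359


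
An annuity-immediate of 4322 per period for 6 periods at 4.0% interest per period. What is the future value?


FV = PMT * ((1+i)^n - 1) / i
= 4322 * ((1.04)^6 - 1) / 0.04
= 4322 * (1.265319 - 1) / 0.04
= 28667.7199


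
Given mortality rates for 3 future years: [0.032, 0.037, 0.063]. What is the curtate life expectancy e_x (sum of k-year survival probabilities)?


e_x = sum_{k=1}^{n} k_p_x
k_p_x values:
  1_p_x = 0.968
  2_p_x = 0.932184
  3_p_x = 0.873456
e_x = 2.7736


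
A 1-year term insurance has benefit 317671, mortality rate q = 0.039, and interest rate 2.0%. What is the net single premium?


NSP = benefit * q * v
v = 1/(1+i) = 0.980392
NSP = 317671 * 0.039 * 0.980392
= 12146.2441


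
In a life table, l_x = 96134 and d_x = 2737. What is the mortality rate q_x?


q_x = d_x / l_x
= 2737 / 96134
= 0.0285


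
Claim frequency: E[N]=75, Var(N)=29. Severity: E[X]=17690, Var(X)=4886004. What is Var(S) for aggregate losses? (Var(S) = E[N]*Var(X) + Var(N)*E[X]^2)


Var(S) = E[N]*Var(X) + Var(N)*E[X]^2
= 75*4886004 + 29*17690^2
= 366450300 + 9075146900
= 9.4416e+09


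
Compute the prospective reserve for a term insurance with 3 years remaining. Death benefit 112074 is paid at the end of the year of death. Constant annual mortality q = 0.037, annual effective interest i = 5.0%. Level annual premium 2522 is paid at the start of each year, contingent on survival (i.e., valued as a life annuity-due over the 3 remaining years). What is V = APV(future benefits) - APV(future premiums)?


v = 1/(1+i) = 0.952381
APV(future benefits) per unit = sum_{k=0}^{2} k_p_x * q * v^(k+1) = 0.097197
APV(future benefits) = 112074 * 0.097197 = 10893.2591
Life annuity-due factor ä_{x:3} = sum_{k=0}^{2} k_p_x * v^k = 2.758294
APV(future premiums) = 2522 * 2.758294 = 6956.4172
V = 10893.2591 - 6956.4172
= 3936.8419


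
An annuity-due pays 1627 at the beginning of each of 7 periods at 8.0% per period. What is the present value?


PV_due = PMT * (1-(1+i)^(-n))/i * (1+i)
PV_immediate = 8470.7641
PV_due = 8470.7641 * 1.08
= 9148.4252


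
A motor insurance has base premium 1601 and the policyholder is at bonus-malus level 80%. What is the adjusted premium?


adjusted = base * BM_level / 100
= 1601 * 80 / 100
= 1601 * 0.8
= 1280.8


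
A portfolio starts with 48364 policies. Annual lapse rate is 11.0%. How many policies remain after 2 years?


remaining = initial * (1 - lapse)^years
= 48364 * (1 - 0.11)^2
= 48364 * 0.7921
= 38309.1244


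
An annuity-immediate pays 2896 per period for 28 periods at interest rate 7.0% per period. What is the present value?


PV = PMT * (1 - (1+i)^(-n)) / i
= 2896 * (1 - (1+0.07)^(-28)) / 0.07
= 2896 * (1 - 0.150402) / 0.07
= 2896 * 12.137111
= 35149.0742
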